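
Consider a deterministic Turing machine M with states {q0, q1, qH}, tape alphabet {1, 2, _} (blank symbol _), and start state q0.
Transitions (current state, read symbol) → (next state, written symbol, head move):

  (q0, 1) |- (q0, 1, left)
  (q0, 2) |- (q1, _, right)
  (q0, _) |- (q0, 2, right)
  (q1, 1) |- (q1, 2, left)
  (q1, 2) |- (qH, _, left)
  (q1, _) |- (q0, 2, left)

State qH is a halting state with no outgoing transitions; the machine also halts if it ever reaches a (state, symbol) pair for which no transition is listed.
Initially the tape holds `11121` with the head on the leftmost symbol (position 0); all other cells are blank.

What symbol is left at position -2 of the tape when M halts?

2

state=q0 head=0 tape=__[1]1121   (q0,1)→(q0,1,left)
state=q0 head=-1 tape=_[_]11121   (q0,_)→(q0,2,right)
state=q0 head=0 tape=_2[1]1121   (q0,1)→(q0,1,left)
state=q0 head=-1 tape=_[2]11121   (q0,2)→(q1,_,right)
state=q1 head=0 tape=__[1]1121   (q1,1)→(q1,2,left)
state=q1 head=-1 tape=_[_]21121   (q1,_)→(q0,2,left)
state=q0 head=-2 tape=[_]221121   (q0,_)→(q0,2,right)
state=q0 head=-1 tape=2[2]21121   (q0,2)→(q1,_,right)
state=q1 head=0 tape=2_[2]1121   (q1,2)→(qH,_,left)
state=qH head=-1 tape=2[_]_1121
Cell -2 holds 2 when M halts.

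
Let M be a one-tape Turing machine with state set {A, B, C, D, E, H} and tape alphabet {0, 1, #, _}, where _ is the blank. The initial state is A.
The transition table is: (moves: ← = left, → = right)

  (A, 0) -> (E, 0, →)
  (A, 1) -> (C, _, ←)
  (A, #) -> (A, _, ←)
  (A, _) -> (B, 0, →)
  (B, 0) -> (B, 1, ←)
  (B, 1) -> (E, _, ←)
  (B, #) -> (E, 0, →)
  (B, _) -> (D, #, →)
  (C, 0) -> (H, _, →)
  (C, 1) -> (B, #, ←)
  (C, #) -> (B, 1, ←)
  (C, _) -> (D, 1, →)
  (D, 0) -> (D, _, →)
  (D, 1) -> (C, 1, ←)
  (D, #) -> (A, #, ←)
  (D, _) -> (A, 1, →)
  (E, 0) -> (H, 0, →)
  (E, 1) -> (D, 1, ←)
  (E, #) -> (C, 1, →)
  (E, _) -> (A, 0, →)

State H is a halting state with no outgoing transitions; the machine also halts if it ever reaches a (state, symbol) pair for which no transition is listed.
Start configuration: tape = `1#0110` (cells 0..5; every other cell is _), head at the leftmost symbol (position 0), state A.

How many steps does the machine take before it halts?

30

A | ___[1]#0110   read 1 → write _, move ←, go to C
C | __[_]_#0110   read _ → write 1, move →, go to D
D | __1[_]#0110   read _ → write 1, move →, go to A
A | __11[#]0110   read # → write _, move ←, go to A
A | __1[1]_0110   read 1 → write _, move ←, go to C
C | __[1]__0110   read 1 → write #, move ←, go to B
B | _[_]#__0110   read _ → write #, move →, go to D
D | _#[#]__0110   read # → write #, move ←, go to A
A | _[#]#__0110   read # → write _, move ←, go to A
A | [_]_#__0110   read _ → write 0, move →, go to B
B | 0[_]#__0110   read _ → write #, move →, go to D
D | 0#[#]__0110   read # → write #, move ←, go to A
A | 0[#]#__0110   read # → write _, move ←, go to A
A | [0]_#__0110   read 0 → write 0, move →, go to E
E | 0[_]#__0110   read _ → write 0, move →, go to A
A | 00[#]__0110   read # → write _, move ←, go to A
A | 0[0]___0110   read 0 → write 0, move →, go to E
E | 00[_]__0110   read _ → write 0, move →, go to A
A | 000[_]_0110   read _ → write 0, move →, go to B
B | 0000[_]0110   read _ → write #, move →, go to D
D | 0000#[0]110   read 0 → write _, move →, go to D
D | 0000#_[1]10   read 1 → write 1, move ←, go to C
C | 0000#[_]110   read _ → write 1, move →, go to D
D | 0000#1[1]10   read 1 → write 1, move ←, go to C
C | 0000#[1]110   read 1 → write #, move ←, go to B
B | 0000[#]#110   read # → write 0, move →, go to E
E | 00000[#]110   read # → write 1, move →, go to C
C | 000001[1]10   read 1 → write #, move ←, go to B
B | 00000[1]#10   read 1 → write _, move ←, go to E
E | 0000[0]_#10   read 0 → write 0, move →, go to H
H | 00000[_]#10
M halts after 30 transitions.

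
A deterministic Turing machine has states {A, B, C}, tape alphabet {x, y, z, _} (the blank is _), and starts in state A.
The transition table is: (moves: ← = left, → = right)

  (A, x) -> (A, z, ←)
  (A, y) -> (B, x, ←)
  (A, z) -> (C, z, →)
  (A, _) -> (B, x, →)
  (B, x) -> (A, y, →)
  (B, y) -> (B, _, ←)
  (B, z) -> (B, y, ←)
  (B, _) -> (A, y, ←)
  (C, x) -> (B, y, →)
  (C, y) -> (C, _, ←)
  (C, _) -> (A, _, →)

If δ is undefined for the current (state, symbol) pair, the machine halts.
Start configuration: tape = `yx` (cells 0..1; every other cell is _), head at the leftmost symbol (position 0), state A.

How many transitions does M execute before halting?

29

A | ______[y]x   read y → write x, move ←, go to B
B | _____[_]xx   read _ → write y, move ←, go to A
A | ____[_]yxx   read _ → write x, move →, go to B
B | ____x[y]xx   read y → write _, move ←, go to B
B | ____[x]_xx   read x → write y, move →, go to A
A | ____y[_]xx   read _ → write x, move →, go to B
B | ____yx[x]x   read x → write y, move →, go to A
A | ____yxy[x]   read x → write z, move ←, go to A
A | ____yx[y]z   read y → write x, move ←, go to B
B | ____y[x]xz   read x → write y, move →, go to A
A | ____yy[x]z   read x → write z, move ←, go to A
A | ____y[y]zz   read y → write x, move ←, go to B
B | ____[y]xzz   read y → write _, move ←, go to B
B | ___[_]_xzz   read _ → write y, move ←, go to A
A | __[_]y_xzz   read _ → write x, move →, go to B
B | __x[y]_xzz   read y → write _, move ←, go to B
B | __[x]__xzz   read x → write y, move →, go to A
A | __y[_]_xzz   read _ → write x, move →, go to B
B | __yx[_]xzz   read _ → write y, move ←, go to A
A | __y[x]yxzz   read x → write z, move ←, go to A
A | __[y]zyxzz   read y → write x, move ←, go to B
B | _[_]xzyxzz   read _ → write y, move ←, go to A
A | [_]yxzyxzz   read _ → write x, move →, go to B
B | x[y]xzyxzz   read y → write _, move ←, go to B
B | [x]_xzyxzz   read x → write y, move →, go to A
A | y[_]xzyxzz   read _ → write x, move →, go to B
B | yx[x]zyxzz   read x → write y, move →, go to A
A | yxy[z]yxzz   read z → write z, move →, go to C
C | yxyz[y]xzz   read y → write _, move ←, go to C
C | yxy[z]_xzz
M halts after 29 transitions.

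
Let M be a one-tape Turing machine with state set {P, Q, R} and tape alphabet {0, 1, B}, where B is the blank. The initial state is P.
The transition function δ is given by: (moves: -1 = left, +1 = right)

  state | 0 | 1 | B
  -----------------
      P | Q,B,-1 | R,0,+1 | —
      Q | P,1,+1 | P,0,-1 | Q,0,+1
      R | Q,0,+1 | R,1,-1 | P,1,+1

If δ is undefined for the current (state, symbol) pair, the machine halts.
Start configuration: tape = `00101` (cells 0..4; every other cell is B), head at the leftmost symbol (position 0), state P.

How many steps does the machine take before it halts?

P | B[0]0101   read 0 → write B, move -1, go to Q
Q | [B]B0101   read B → write 0, move +1, go to Q
Q | 0[B]0101   read B → write 0, move +1, go to Q
Q | 00[0]101   read 0 → write 1, move +1, go to P
P | 001[1]01   read 1 → write 0, move +1, go to R
R | 0010[0]1   read 0 → write 0, move +1, go to Q
Q | 00100[1]   read 1 → write 0, move -1, go to P
P | 0010[0]0   read 0 → write B, move -1, go to Q
Q | 001[0]B0   read 0 → write 1, move +1, go to P
P | 0011[B]0
M halts after 9 transitions.

9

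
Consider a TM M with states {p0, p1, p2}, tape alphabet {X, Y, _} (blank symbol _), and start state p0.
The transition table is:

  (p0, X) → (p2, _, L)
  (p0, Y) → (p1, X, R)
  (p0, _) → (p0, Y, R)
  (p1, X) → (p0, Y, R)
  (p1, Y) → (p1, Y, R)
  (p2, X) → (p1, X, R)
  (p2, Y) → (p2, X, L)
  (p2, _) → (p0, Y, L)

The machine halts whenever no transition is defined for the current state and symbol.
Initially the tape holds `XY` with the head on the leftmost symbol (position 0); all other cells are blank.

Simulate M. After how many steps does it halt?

p0 | __[X]Y   read X → write _, move L, go to p2
p2 | _[_]_Y   read _ → write Y, move L, go to p0
p0 | [_]Y_Y   read _ → write Y, move R, go to p0
p0 | Y[Y]_Y   read Y → write X, move R, go to p1
p1 | YX[_]Y
M halts after 4 transitions.

4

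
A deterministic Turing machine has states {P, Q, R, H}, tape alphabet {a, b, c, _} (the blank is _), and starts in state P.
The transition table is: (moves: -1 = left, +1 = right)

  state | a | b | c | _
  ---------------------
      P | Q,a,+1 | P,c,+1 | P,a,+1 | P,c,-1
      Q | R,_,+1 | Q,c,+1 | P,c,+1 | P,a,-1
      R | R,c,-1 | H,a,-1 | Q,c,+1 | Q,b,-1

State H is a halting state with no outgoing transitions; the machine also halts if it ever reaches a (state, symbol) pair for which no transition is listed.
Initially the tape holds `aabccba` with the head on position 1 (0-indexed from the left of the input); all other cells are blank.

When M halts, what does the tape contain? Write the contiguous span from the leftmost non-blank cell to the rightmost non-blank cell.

aaccaca_a

P | a[a]bccba__   read a → write a, move +1, go to Q
Q | aa[b]ccba__   read b → write c, move +1, go to Q
Q | aac[c]cba__   read c → write c, move +1, go to P
P | aacc[c]ba__   read c → write a, move +1, go to P
P | aacca[b]a__   read b → write c, move +1, go to P
P | aaccac[a]__   read a → write a, move +1, go to Q
Q | aaccaca[_]_   read _ → write a, move -1, go to P
P | aaccac[a]a_   read a → write a, move +1, go to Q
Q | aaccaca[a]_   read a → write _, move +1, go to R
R | aaccaca_[_]   read _ → write b, move -1, go to Q
Q | aaccaca[_]b   read _ → write a, move -1, go to P
P | aaccac[a]ab   read a → write a, move +1, go to Q
Q | aaccaca[a]b   read a → write _, move +1, go to R
R | aaccaca_[b]   read b → write a, move -1, go to H
H | aaccaca[_]a
The non-blank tape span at halt is aaccaca_a.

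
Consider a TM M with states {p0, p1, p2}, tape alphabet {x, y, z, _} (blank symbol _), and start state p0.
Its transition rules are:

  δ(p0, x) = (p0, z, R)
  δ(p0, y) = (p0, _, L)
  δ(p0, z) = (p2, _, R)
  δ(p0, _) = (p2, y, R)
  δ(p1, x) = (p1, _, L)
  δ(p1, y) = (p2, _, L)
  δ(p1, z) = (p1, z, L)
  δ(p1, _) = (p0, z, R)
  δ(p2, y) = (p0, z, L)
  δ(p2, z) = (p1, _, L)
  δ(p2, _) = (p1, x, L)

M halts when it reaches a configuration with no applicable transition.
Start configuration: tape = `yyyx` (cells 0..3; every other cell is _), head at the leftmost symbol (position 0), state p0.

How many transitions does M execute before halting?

8

p0 | ___[y]yyx   read y → write _, move L, go to p0
p0 | __[_]_yyx   read _ → write y, move R, go to p2
p2 | __y[_]yyx   read _ → write x, move L, go to p1
p1 | __[y]xyyx   read y → write _, move L, go to p2
p2 | _[_]_xyyx   read _ → write x, move L, go to p1
p1 | [_]x_xyyx   read _ → write z, move R, go to p0
p0 | z[x]_xyyx   read x → write z, move R, go to p0
p0 | zz[_]xyyx   read _ → write y, move R, go to p2
p2 | zzy[x]yyx
M halts after 8 transitions.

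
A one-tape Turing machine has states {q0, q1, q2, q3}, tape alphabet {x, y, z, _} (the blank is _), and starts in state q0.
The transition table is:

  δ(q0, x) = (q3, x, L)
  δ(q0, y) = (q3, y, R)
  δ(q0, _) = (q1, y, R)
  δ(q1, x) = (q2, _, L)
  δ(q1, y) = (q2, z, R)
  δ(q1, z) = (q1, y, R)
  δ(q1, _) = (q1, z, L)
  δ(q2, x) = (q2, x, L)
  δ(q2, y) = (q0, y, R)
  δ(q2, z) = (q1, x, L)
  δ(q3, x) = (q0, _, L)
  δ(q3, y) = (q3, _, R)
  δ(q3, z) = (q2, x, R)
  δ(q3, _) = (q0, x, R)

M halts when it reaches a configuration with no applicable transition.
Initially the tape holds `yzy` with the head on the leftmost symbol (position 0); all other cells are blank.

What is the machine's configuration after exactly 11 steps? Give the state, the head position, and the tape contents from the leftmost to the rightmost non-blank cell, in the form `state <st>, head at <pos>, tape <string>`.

state=q0 head=0 tape=[y]zy___   (q0,y)→(q3,y,R)
state=q3 head=1 tape=y[z]y___   (q3,z)→(q2,x,R)
state=q2 head=2 tape=yx[y]___   (q2,y)→(q0,y,R)
state=q0 head=3 tape=yxy[_]__   (q0,_)→(q1,y,R)
state=q1 head=4 tape=yxyy[_]_   (q1,_)→(q1,z,L)
state=q1 head=3 tape=yxy[y]z_   (q1,y)→(q2,z,R)
state=q2 head=4 tape=yxyz[z]_   (q2,z)→(q1,x,L)
state=q1 head=3 tape=yxy[z]x_   (q1,z)→(q1,y,R)
state=q1 head=4 tape=yxyy[x]_   (q1,x)→(q2,_,L)
state=q2 head=3 tape=yxy[y]__   (q2,y)→(q0,y,R)
state=q0 head=4 tape=yxyy[_]_   (q0,_)→(q1,y,R)
state=q1 head=5 tape=yxyyy[_]
After 11 steps: state q1, head at 5, tape yxyyy.

state q1, head at 5, tape yxyyy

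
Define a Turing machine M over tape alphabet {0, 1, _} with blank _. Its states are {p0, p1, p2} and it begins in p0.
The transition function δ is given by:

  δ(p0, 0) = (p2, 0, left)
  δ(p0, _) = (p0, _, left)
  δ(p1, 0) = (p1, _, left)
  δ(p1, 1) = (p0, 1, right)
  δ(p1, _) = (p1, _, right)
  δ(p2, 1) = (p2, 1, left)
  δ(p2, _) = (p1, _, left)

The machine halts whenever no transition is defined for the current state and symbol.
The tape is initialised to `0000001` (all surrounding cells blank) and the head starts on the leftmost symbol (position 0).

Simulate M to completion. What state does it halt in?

p0 | __[0]000001_   read 0 → write 0, move left, go to p2
p2 | _[_]0000001_   read _ → write _, move left, go to p1
p1 | [_]_0000001_   read _ → write _, move right, go to p1
p1 | _[_]0000001_   read _ → write _, move right, go to p1
p1 | __[0]000001_   read 0 → write _, move left, go to p1
p1 | _[_]_000001_   read _ → write _, move right, go to p1
p1 | __[_]000001_   read _ → write _, move right, go to p1
p1 | ___[0]00001_   read 0 → write _, move left, go to p1
p1 | __[_]_00001_   read _ → write _, move right, go to p1
p1 | ___[_]00001_   read _ → write _, move right, go to p1
p1 | ____[0]0001_   read 0 → write _, move left, go to p1
p1 | ___[_]_0001_   read _ → write _, move right, go to p1
p1 | ____[_]0001_   read _ → write _, move right, go to p1
p1 | _____[0]001_   read 0 → write _, move left, go to p1
p1 | ____[_]_001_   read _ → write _, move right, go to p1
p1 | _____[_]001_   read _ → write _, move right, go to p1
p1 | ______[0]01_   read 0 → write _, move left, go to p1
p1 | _____[_]_01_   read _ → write _, move right, go to p1
p1 | ______[_]01_   read _ → write _, move right, go to p1
p1 | _______[0]1_   read 0 → write _, move left, go to p1
p1 | ______[_]_1_   read _ → write _, move right, go to p1
p1 | _______[_]1_   read _ → write _, move right, go to p1
p1 | ________[1]_   read 1 → write 1, move right, go to p0
p0 | ________1[_]   read _ → write _, move left, go to p0
p0 | ________[1]_
No transition is defined for (p0, 1); M halts in state p0.

p0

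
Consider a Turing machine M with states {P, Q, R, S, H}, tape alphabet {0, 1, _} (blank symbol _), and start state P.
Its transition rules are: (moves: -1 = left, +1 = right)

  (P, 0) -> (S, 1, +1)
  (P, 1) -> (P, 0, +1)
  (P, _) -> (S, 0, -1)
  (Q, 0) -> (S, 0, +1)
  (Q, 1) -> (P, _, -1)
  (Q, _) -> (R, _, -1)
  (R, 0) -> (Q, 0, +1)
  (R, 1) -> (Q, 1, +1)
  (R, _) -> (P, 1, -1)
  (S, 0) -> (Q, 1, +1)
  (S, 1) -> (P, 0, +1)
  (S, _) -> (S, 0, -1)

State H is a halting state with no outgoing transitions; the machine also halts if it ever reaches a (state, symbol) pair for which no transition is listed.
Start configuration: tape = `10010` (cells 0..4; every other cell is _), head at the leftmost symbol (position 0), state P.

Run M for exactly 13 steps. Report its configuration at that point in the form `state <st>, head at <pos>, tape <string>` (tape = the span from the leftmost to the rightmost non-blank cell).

state Q, head at 5, tape 01101

P | [1]0010_   read 1 → write 0, move +1, go to P
P | 0[0]010_   read 0 → write 1, move +1, go to S
S | 01[0]10_   read 0 → write 1, move +1, go to Q
Q | 011[1]0_   read 1 → write _, move -1, go to P
P | 01[1]_0_   read 1 → write 0, move +1, go to P
P | 010[_]0_   read _ → write 0, move -1, go to S
S | 01[0]00_   read 0 → write 1, move +1, go to Q
Q | 011[0]0_   read 0 → write 0, move +1, go to S
S | 0110[0]_   read 0 → write 1, move +1, go to Q
Q | 01101[_]   read _ → write _, move -1, go to R
R | 0110[1]_   read 1 → write 1, move +1, go to Q
Q | 01101[_]   read _ → write _, move -1, go to R
R | 0110[1]_   read 1 → write 1, move +1, go to Q
Q | 01101[_]
After 13 steps: state Q, head at 5, tape 01101.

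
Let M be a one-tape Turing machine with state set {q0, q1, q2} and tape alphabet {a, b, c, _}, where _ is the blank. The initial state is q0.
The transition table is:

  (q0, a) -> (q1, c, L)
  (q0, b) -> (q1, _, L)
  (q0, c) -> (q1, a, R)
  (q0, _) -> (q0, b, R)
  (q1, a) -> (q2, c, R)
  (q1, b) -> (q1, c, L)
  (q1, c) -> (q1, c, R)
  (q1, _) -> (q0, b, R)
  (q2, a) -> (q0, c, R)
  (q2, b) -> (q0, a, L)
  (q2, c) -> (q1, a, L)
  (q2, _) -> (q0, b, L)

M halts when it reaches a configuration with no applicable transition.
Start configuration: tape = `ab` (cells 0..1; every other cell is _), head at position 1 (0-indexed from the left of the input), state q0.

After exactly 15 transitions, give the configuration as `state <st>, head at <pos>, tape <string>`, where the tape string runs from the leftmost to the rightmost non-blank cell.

state=q0 head=1 tape=a[b]_   (q0,b)→(q1,_,L)
state=q1 head=0 tape=[a]__   (q1,a)→(q2,c,R)
state=q2 head=1 tape=c[_]_   (q2,_)→(q0,b,L)
state=q0 head=0 tape=[c]b_   (q0,c)→(q1,a,R)
state=q1 head=1 tape=a[b]_   (q1,b)→(q1,c,L)
state=q1 head=0 tape=[a]c_   (q1,a)→(q2,c,R)
state=q2 head=1 tape=c[c]_   (q2,c)→(q1,a,L)
state=q1 head=0 tape=[c]a_   (q1,c)→(q1,c,R)
state=q1 head=1 tape=c[a]_   (q1,a)→(q2,c,R)
state=q2 head=2 tape=cc[_]   (q2,_)→(q0,b,L)
state=q0 head=1 tape=c[c]b   (q0,c)→(q1,a,R)
state=q1 head=2 tape=ca[b]   (q1,b)→(q1,c,L)
state=q1 head=1 tape=c[a]c   (q1,a)→(q2,c,R)
state=q2 head=2 tape=cc[c]   (q2,c)→(q1,a,L)
state=q1 head=1 tape=c[c]a   (q1,c)→(q1,c,R)
state=q1 head=2 tape=cc[a]
After 15 steps: state q1, head at 2, tape cca.

state q1, head at 2, tape cca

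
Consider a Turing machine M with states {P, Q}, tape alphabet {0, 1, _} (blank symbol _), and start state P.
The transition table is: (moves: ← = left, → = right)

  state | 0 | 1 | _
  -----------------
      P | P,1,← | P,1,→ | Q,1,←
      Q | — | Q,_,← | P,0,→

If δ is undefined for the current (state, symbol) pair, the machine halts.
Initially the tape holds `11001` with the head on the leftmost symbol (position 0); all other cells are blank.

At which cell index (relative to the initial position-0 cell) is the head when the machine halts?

state=P head=0 tape=_[1]1001_   (P,1)→(P,1,→)
state=P head=1 tape=_1[1]001_   (P,1)→(P,1,→)
state=P head=2 tape=_11[0]01_   (P,0)→(P,1,←)
state=P head=1 tape=_1[1]101_   (P,1)→(P,1,→)
state=P head=2 tape=_11[1]01_   (P,1)→(P,1,→)
state=P head=3 tape=_111[0]1_   (P,0)→(P,1,←)
state=P head=2 tape=_11[1]11_   (P,1)→(P,1,→)
state=P head=3 tape=_111[1]1_   (P,1)→(P,1,→)
state=P head=4 tape=_1111[1]_   (P,1)→(P,1,→)
state=P head=5 tape=_11111[_]   (P,_)→(Q,1,←)
state=Q head=4 tape=_1111[1]1   (Q,1)→(Q,_,←)
state=Q head=3 tape=_111[1]_1   (Q,1)→(Q,_,←)
state=Q head=2 tape=_11[1]__1   (Q,1)→(Q,_,←)
state=Q head=1 tape=_1[1]___1   (Q,1)→(Q,_,←)
state=Q head=0 tape=_[1]____1   (Q,1)→(Q,_,←)
state=Q head=-1 tape=[_]_____1   (Q,_)→(P,0,→)
state=P head=0 tape=0[_]____1   (P,_)→(Q,1,←)
state=Q head=-1 tape=[0]1____1
At halt the head is at cell -1.

-1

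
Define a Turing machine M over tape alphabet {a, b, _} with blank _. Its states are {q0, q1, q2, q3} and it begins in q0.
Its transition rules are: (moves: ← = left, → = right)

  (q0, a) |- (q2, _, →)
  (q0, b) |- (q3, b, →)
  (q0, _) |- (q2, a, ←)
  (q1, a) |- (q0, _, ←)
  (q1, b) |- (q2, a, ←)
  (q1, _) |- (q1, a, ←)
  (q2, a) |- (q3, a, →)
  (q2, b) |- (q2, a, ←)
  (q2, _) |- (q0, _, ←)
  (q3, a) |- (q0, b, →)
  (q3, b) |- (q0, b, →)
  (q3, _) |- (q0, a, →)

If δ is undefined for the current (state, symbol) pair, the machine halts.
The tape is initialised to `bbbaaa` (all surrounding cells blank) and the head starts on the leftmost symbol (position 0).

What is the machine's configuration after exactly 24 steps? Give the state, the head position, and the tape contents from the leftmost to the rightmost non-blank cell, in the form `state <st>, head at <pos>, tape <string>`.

state q2, head at 6, tape bbbb_aaaa

q0 | [b]bbaaa____   read b → write b, move →, go to q3
q3 | b[b]baaa____   read b → write b, move →, go to q0
q0 | bb[b]aaa____   read b → write b, move →, go to q3
q3 | bbb[a]aa____   read a → write b, move →, go to q0
q0 | bbbb[a]a____   read a → write _, move →, go to q2
q2 | bbbb_[a]____   read a → write a, move →, go to q3
q3 | bbbb_a[_]___   read _ → write a, move →, go to q0
q0 | bbbb_aa[_]__   read _ → write a, move ←, go to q2
q2 | bbbb_a[a]a__   read a → write a, move →, go to q3
q3 | bbbb_aa[a]__   read a → write b, move →, go to q0
q0 | bbbb_aab[_]_   read _ → write a, move ←, go to q2
q2 | bbbb_aa[b]a_   read b → write a, move ←, go to q2
q2 | bbbb_a[a]aa_   read a → write a, move →, go to q3
q3 | bbbb_aa[a]a_   read a → write b, move →, go to q0
q0 | bbbb_aab[a]_   read a → write _, move →, go to q2
q2 | bbbb_aab_[_]   read _ → write _, move ←, go to q0
q0 | bbbb_aab[_]_   read _ → write a, move ←, go to q2
q2 | bbbb_aa[b]a_   read b → write a, move ←, go to q2
q2 | bbbb_a[a]aa_   read a → write a, move →, go to q3
q3 | bbbb_aa[a]a_   read a → write b, move →, go to q0
q0 | bbbb_aab[a]_   read a → write _, move →, go to q2
q2 | bbbb_aab_[_]   read _ → write _, move ←, go to q0
q0 | bbbb_aab[_]_   read _ → write a, move ←, go to q2
q2 | bbbb_aa[b]a_   read b → write a, move ←, go to q2
q2 | bbbb_a[a]aa_
After 24 steps: state q2, head at 6, tape bbbb_aaaa.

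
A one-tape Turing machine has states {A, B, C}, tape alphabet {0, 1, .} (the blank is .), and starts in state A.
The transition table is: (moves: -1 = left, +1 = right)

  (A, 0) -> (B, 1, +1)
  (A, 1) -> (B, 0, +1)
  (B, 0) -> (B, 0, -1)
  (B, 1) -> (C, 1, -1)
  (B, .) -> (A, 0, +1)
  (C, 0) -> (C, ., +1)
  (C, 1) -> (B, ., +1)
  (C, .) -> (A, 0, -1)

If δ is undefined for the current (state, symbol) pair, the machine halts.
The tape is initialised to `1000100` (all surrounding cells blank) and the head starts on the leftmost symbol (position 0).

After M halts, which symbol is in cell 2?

state=A head=0 tape=.[1]000100   (A,1)→(B,0,+1)
state=B head=1 tape=.0[0]00100   (B,0)→(B,0,-1)
state=B head=0 tape=.[0]000100   (B,0)→(B,0,-1)
state=B head=-1 tape=[.]0000100   (B,.)→(A,0,+1)
state=A head=0 tape=0[0]000100   (A,0)→(B,1,+1)
state=B head=1 tape=01[0]00100   (B,0)→(B,0,-1)
state=B head=0 tape=0[1]000100   (B,1)→(C,1,-1)
state=C head=-1 tape=[0]1000100   (C,0)→(C,.,+1)
state=C head=0 tape=.[1]000100   (C,1)→(B,.,+1)
state=B head=1 tape=..[0]00100   (B,0)→(B,0,-1)
state=B head=0 tape=.[.]000100   (B,.)→(A,0,+1)
state=A head=1 tape=.0[0]00100   (A,0)→(B,1,+1)
state=B head=2 tape=.01[0]0100   (B,0)→(B,0,-1)
state=B head=1 tape=.0[1]00100   (B,1)→(C,1,-1)
state=C head=0 tape=.[0]100100   (C,0)→(C,.,+1)
state=C head=1 tape=..[1]00100   (C,1)→(B,.,+1)
state=B head=2 tape=...[0]0100   (B,0)→(B,0,-1)
state=B head=1 tape=..[.]00100   (B,.)→(A,0,+1)
state=A head=2 tape=..0[0]0100   (A,0)→(B,1,+1)
state=B head=3 tape=..01[0]100   (B,0)→(B,0,-1)
state=B head=2 tape=..0[1]0100   (B,1)→(C,1,-1)
state=C head=1 tape=..[0]10100   (C,0)→(C,.,+1)
state=C head=2 tape=...[1]0100   (C,1)→(B,.,+1)
state=B head=3 tape=....[0]100   (B,0)→(B,0,-1)
state=B head=2 tape=...[.]0100   (B,.)→(A,0,+1)
state=A head=3 tape=...0[0]100   (A,0)→(B,1,+1)
state=B head=4 tape=...01[1]00   (B,1)→(C,1,-1)
state=C head=3 tape=...0[1]100   (C,1)→(B,.,+1)
state=B head=4 tape=...0.[1]00   (B,1)→(C,1,-1)
state=C head=3 tape=...0[.]100   (C,.)→(A,0,-1)
state=A head=2 tape=...[0]0100   (A,0)→(B,1,+1)
state=B head=3 tape=...1[0]100   (B,0)→(B,0,-1)
state=B head=2 tape=...[1]0100   (B,1)→(C,1,-1)
state=C head=1 tape=..[.]10100   (C,.)→(A,0,-1)
state=A head=0 tape=.[.]010100
Cell 2 holds 1 when M halts.

1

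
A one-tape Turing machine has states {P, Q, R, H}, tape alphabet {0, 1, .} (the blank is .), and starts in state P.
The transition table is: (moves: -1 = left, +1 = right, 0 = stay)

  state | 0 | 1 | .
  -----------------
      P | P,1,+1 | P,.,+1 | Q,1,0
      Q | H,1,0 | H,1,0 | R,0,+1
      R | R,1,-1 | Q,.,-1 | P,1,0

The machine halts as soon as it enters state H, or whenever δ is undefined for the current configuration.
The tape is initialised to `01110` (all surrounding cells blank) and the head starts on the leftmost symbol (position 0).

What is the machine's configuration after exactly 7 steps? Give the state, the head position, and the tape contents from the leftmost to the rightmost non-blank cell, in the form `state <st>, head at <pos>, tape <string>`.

P | [0]1110.   read 0 → write 1, move +1, go to P
P | 1[1]110.   read 1 → write ., move +1, go to P
P | 1.[1]10.   read 1 → write ., move +1, go to P
P | 1..[1]0.   read 1 → write ., move +1, go to P
P | 1...[0].   read 0 → write 1, move +1, go to P
P | 1...1[.]   read . → write 1, move 0, go to Q
Q | 1...1[1]   read 1 → write 1, move 0, go to H
H | 1...1[1]
After 7 steps: state H, head at 5, tape 1...11.

state H, head at 5, tape 1...11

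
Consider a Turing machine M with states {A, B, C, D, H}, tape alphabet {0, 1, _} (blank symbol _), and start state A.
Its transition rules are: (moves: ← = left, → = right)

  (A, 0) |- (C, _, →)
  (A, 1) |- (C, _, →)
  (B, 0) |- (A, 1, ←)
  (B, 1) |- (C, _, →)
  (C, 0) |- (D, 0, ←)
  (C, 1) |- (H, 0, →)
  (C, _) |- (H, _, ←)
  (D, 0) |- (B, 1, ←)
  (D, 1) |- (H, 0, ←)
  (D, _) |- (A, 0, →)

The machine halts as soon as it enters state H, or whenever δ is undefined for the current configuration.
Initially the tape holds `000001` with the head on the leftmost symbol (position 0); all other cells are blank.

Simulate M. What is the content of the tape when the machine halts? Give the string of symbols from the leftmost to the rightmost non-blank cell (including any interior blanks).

state=A head=0 tape=[0]00001_   (A,0)→(C,_,→)
state=C head=1 tape=_[0]0001_   (C,0)→(D,0,←)
state=D head=0 tape=[_]00001_   (D,_)→(A,0,→)
state=A head=1 tape=0[0]0001_   (A,0)→(C,_,→)
state=C head=2 tape=0_[0]001_   (C,0)→(D,0,←)
state=D head=1 tape=0[_]0001_   (D,_)→(A,0,→)
state=A head=2 tape=00[0]001_   (A,0)→(C,_,→)
state=C head=3 tape=00_[0]01_   (C,0)→(D,0,←)
state=D head=2 tape=00[_]001_   (D,_)→(A,0,→)
state=A head=3 tape=000[0]01_   (A,0)→(C,_,→)
state=C head=4 tape=000_[0]1_   (C,0)→(D,0,←)
state=D head=3 tape=000[_]01_   (D,_)→(A,0,→)
state=A head=4 tape=0000[0]1_   (A,0)→(C,_,→)
state=C head=5 tape=0000_[1]_   (C,1)→(H,0,→)
state=H head=6 tape=0000_0[_]
The non-blank tape span at halt is 0000_0.

0000_0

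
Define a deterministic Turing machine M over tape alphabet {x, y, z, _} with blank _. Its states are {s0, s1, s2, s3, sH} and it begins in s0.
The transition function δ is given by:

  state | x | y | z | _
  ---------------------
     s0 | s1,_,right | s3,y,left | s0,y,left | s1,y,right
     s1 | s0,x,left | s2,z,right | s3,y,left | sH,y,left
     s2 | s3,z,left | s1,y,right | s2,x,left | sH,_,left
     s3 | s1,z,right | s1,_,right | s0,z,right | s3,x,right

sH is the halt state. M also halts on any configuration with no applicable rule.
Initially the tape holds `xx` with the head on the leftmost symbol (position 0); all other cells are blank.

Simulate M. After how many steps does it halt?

23

state=s0 head=0 tape=__[x]x_   (s0,x)→(s1,_,right)
state=s1 head=1 tape=___[x]_   (s1,x)→(s0,x,left)
state=s0 head=0 tape=__[_]x_   (s0,_)→(s1,y,right)
state=s1 head=1 tape=__y[x]_   (s1,x)→(s0,x,left)
state=s0 head=0 tape=__[y]x_   (s0,y)→(s3,y,left)
state=s3 head=-1 tape=_[_]yx_   (s3,_)→(s3,x,right)
state=s3 head=0 tape=_x[y]x_   (s3,y)→(s1,_,right)
state=s1 head=1 tape=_x_[x]_   (s1,x)→(s0,x,left)
state=s0 head=0 tape=_x[_]x_   (s0,_)→(s1,y,right)
state=s1 head=1 tape=_xy[x]_   (s1,x)→(s0,x,left)
state=s0 head=0 tape=_x[y]x_   (s0,y)→(s3,y,left)
state=s3 head=-1 tape=_[x]yx_   (s3,x)→(s1,z,right)
state=s1 head=0 tape=_z[y]x_   (s1,y)→(s2,z,right)
state=s2 head=1 tape=_zz[x]_   (s2,x)→(s3,z,left)
state=s3 head=0 tape=_z[z]z_   (s3,z)→(s0,z,right)
state=s0 head=1 tape=_zz[z]_   (s0,z)→(s0,y,left)
state=s0 head=0 tape=_z[z]y_   (s0,z)→(s0,y,left)
state=s0 head=-1 tape=_[z]yy_   (s0,z)→(s0,y,left)
state=s0 head=-2 tape=[_]yyy_   (s0,_)→(s1,y,right)
state=s1 head=-1 tape=y[y]yy_   (s1,y)→(s2,z,right)
state=s2 head=0 tape=yz[y]y_   (s2,y)→(s1,y,right)
state=s1 head=1 tape=yzy[y]_   (s1,y)→(s2,z,right)
state=s2 head=2 tape=yzyz[_]   (s2,_)→(sH,_,left)
state=sH head=1 tape=yzy[z]_
M halts after 23 transitions.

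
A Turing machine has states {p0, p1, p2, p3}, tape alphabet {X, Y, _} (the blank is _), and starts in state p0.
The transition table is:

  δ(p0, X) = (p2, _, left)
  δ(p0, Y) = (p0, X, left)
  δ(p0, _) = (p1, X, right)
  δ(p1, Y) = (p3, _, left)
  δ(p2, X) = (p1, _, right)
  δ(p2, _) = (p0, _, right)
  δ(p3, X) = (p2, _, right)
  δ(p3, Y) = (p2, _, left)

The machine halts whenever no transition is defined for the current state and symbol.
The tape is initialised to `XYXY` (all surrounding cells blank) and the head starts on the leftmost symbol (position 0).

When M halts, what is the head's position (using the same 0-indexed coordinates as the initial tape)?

5

p0 | _[X]YXY__   read X → write _, move left, go to p2
p2 | [_]_YXY__   read _ → write _, move right, go to p0
p0 | _[_]YXY__   read _ → write X, move right, go to p1
p1 | _X[Y]XY__   read Y → write _, move left, go to p3
p3 | _[X]_XY__   read X → write _, move right, go to p2
p2 | __[_]XY__   read _ → write _, move right, go to p0
p0 | ___[X]Y__   read X → write _, move left, go to p2
p2 | __[_]_Y__   read _ → write _, move right, go to p0
p0 | ___[_]Y__   read _ → write X, move right, go to p1
p1 | ___X[Y]__   read Y → write _, move left, go to p3
p3 | ___[X]___   read X → write _, move right, go to p2
p2 | ____[_]__   read _ → write _, move right, go to p0
p0 | _____[_]_   read _ → write X, move right, go to p1
p1 | _____X[_]
At halt the head is at cell 5.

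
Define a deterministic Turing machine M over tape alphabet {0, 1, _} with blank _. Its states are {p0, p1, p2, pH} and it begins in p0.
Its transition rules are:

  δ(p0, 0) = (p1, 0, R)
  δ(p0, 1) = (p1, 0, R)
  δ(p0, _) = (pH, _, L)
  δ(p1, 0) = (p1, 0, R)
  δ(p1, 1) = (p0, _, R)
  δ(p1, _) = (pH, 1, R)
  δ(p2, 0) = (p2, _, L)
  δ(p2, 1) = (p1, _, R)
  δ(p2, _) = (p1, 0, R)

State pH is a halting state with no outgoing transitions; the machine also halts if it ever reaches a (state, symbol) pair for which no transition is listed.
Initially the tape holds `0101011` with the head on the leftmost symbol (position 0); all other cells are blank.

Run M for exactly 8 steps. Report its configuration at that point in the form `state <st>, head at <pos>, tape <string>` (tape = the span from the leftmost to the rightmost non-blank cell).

p0 | [0]101011__   read 0 → write 0, move R, go to p1
p1 | 0[1]01011__   read 1 → write _, move R, go to p0
p0 | 0_[0]1011__   read 0 → write 0, move R, go to p1
p1 | 0_0[1]011__   read 1 → write _, move R, go to p0
p0 | 0_0_[0]11__   read 0 → write 0, move R, go to p1
p1 | 0_0_0[1]1__   read 1 → write _, move R, go to p0
p0 | 0_0_0_[1]__   read 1 → write 0, move R, go to p1
p1 | 0_0_0_0[_]_   read _ → write 1, move R, go to pH
pH | 0_0_0_01[_]
After 8 steps: state pH, head at 8, tape 0_0_0_01.

state pH, head at 8, tape 0_0_0_01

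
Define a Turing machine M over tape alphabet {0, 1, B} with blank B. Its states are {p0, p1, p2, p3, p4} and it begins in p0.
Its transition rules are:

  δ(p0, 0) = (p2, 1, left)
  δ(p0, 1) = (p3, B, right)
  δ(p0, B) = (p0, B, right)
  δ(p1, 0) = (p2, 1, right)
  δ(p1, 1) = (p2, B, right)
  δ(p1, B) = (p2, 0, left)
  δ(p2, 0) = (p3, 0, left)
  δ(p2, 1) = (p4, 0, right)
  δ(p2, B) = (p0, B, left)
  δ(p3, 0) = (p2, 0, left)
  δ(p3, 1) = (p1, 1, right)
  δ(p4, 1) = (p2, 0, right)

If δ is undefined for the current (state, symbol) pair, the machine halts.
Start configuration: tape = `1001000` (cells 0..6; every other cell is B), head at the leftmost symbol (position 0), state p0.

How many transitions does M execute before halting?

state=p0 head=0 tape=B[1]001000B   (p0,1)→(p3,B,right)
state=p3 head=1 tape=BB[0]01000B   (p3,0)→(p2,0,left)
state=p2 head=0 tape=B[B]001000B   (p2,B)→(p0,B,left)
state=p0 head=-1 tape=[B]B001000B   (p0,B)→(p0,B,right)
state=p0 head=0 tape=B[B]001000B   (p0,B)→(p0,B,right)
state=p0 head=1 tape=BB[0]01000B   (p0,0)→(p2,1,left)
state=p2 head=0 tape=B[B]101000B   (p2,B)→(p0,B,left)
state=p0 head=-1 tape=[B]B101000B   (p0,B)→(p0,B,right)
state=p0 head=0 tape=B[B]101000B   (p0,B)→(p0,B,right)
state=p0 head=1 tape=BB[1]01000B   (p0,1)→(p3,B,right)
state=p3 head=2 tape=BBB[0]1000B   (p3,0)→(p2,0,left)
state=p2 head=1 tape=BB[B]01000B   (p2,B)→(p0,B,left)
state=p0 head=0 tape=B[B]B01000B   (p0,B)→(p0,B,right)
state=p0 head=1 tape=BB[B]01000B   (p0,B)→(p0,B,right)
state=p0 head=2 tape=BBB[0]1000B   (p0,0)→(p2,1,left)
state=p2 head=1 tape=BB[B]11000B   (p2,B)→(p0,B,left)
state=p0 head=0 tape=B[B]B11000B   (p0,B)→(p0,B,right)
state=p0 head=1 tape=BB[B]11000B   (p0,B)→(p0,B,right)
state=p0 head=2 tape=BBB[1]1000B   (p0,1)→(p3,B,right)
state=p3 head=3 tape=BBBB[1]000B   (p3,1)→(p1,1,right)
state=p1 head=4 tape=BBBB1[0]00B   (p1,0)→(p2,1,right)
state=p2 head=5 tape=BBBB11[0]0B   (p2,0)→(p3,0,left)
state=p3 head=4 tape=BBBB1[1]00B   (p3,1)→(p1,1,right)
state=p1 head=5 tape=BBBB11[0]0B   (p1,0)→(p2,1,right)
state=p2 head=6 tape=BBBB111[0]B   (p2,0)→(p3,0,left)
state=p3 head=5 tape=BBBB11[1]0B   (p3,1)→(p1,1,right)
state=p1 head=6 tape=BBBB111[0]B   (p1,0)→(p2,1,right)
state=p2 head=7 tape=BBBB1111[B]   (p2,B)→(p0,B,left)
state=p0 head=6 tape=BBBB111[1]B   (p0,1)→(p3,B,right)
state=p3 head=7 tape=BBBB111B[B]
M halts after 29 transitions.

29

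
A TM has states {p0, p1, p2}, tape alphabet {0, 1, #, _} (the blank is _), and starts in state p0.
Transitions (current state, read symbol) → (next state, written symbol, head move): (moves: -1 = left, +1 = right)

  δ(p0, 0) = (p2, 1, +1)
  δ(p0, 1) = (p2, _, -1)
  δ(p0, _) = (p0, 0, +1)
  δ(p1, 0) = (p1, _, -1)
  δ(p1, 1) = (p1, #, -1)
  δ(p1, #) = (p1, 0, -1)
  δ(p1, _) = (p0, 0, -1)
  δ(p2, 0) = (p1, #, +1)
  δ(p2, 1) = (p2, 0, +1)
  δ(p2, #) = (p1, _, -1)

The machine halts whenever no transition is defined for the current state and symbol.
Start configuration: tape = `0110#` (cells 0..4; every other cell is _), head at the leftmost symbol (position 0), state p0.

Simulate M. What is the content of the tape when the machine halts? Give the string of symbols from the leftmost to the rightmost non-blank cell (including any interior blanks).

p0 | ____[0]110#   read 0 → write 1, move +1, go to p2
p2 | ____1[1]10#   read 1 → write 0, move +1, go to p2
p2 | ____10[1]0#   read 1 → write 0, move +1, go to p2
p2 | ____100[0]#   read 0 → write #, move +1, go to p1
p1 | ____100#[#]   read # → write 0, move -1, go to p1
p1 | ____100[#]0   read # → write 0, move -1, go to p1
p1 | ____10[0]00   read 0 → write _, move -1, go to p1
p1 | ____1[0]_00   read 0 → write _, move -1, go to p1
p1 | ____[1]__00   read 1 → write #, move -1, go to p1
p1 | ___[_]#__00   read _ → write 0, move -1, go to p0
p0 | __[_]0#__00   read _ → write 0, move +1, go to p0
p0 | __0[0]#__00   read 0 → write 1, move +1, go to p2
p2 | __01[#]__00   read # → write _, move -1, go to p1
p1 | __0[1]___00   read 1 → write #, move -1, go to p1
p1 | __[0]#___00   read 0 → write _, move -1, go to p1
p1 | _[_]_#___00   read _ → write 0, move -1, go to p0
p0 | [_]0_#___00   read _ → write 0, move +1, go to p0
p0 | 0[0]_#___00   read 0 → write 1, move +1, go to p2
p2 | 01[_]#___00
The non-blank tape span at halt is 01_#___00.

01_#___00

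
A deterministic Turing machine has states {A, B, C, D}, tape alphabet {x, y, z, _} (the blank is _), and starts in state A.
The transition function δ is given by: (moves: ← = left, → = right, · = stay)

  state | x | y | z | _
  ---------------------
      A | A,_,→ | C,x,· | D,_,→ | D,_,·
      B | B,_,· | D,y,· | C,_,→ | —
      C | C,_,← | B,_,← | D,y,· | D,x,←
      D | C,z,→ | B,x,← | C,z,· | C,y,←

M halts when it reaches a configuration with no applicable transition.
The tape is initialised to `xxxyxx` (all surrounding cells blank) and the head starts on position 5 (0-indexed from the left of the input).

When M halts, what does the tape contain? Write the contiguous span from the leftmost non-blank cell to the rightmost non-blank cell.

A | xxxyx[x]_   read x → write _, move →, go to A
A | xxxyx_[_]   read _ → write _, move ·, go to D
D | xxxyx_[_]   read _ → write y, move ←, go to C
C | xxxyx[_]y   read _ → write x, move ←, go to D
D | xxxy[x]xy   read x → write z, move →, go to C
C | xxxyz[x]y   read x → write _, move ←, go to C
C | xxxy[z]_y   read z → write y, move ·, go to D
D | xxxy[y]_y   read y → write x, move ←, go to B
B | xxx[y]x_y   read y → write y, move ·, go to D
D | xxx[y]x_y   read y → write x, move ←, go to B
B | xx[x]xx_y   read x → write _, move ·, go to B
B | xx[_]xx_y
The non-blank tape span at halt is xx_xx_y.

xx_xx_y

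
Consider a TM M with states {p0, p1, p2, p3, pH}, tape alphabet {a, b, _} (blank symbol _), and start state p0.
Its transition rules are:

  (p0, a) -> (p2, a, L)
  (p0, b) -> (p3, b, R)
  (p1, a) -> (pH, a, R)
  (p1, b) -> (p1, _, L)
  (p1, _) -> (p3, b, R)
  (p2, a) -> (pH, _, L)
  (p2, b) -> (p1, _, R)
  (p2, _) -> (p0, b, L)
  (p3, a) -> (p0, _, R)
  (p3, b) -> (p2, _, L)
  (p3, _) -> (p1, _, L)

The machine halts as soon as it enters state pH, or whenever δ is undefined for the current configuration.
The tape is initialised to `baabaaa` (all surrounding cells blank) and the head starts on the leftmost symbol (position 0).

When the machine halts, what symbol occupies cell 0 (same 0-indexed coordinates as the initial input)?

_

state=p0 head=0 tape=[b]aabaaa_   (p0,b)→(p3,b,R)
state=p3 head=1 tape=b[a]abaaa_   (p3,a)→(p0,_,R)
state=p0 head=2 tape=b_[a]baaa_   (p0,a)→(p2,a,L)
state=p2 head=1 tape=b[_]abaaa_   (p2,_)→(p0,b,L)
state=p0 head=0 tape=[b]babaaa_   (p0,b)→(p3,b,R)
state=p3 head=1 tape=b[b]abaaa_   (p3,b)→(p2,_,L)
state=p2 head=0 tape=[b]_abaaa_   (p2,b)→(p1,_,R)
state=p1 head=1 tape=_[_]abaaa_   (p1,_)→(p3,b,R)
state=p3 head=2 tape=_b[a]baaa_   (p3,a)→(p0,_,R)
state=p0 head=3 tape=_b_[b]aaa_   (p0,b)→(p3,b,R)
state=p3 head=4 tape=_b_b[a]aa_   (p3,a)→(p0,_,R)
state=p0 head=5 tape=_b_b_[a]a_   (p0,a)→(p2,a,L)
state=p2 head=4 tape=_b_b[_]aa_   (p2,_)→(p0,b,L)
state=p0 head=3 tape=_b_[b]baa_   (p0,b)→(p3,b,R)
state=p3 head=4 tape=_b_b[b]aa_   (p3,b)→(p2,_,L)
state=p2 head=3 tape=_b_[b]_aa_   (p2,b)→(p1,_,R)
state=p1 head=4 tape=_b__[_]aa_   (p1,_)→(p3,b,R)
state=p3 head=5 tape=_b__b[a]a_   (p3,a)→(p0,_,R)
state=p0 head=6 tape=_b__b_[a]_   (p0,a)→(p2,a,L)
state=p2 head=5 tape=_b__b[_]a_   (p2,_)→(p0,b,L)
state=p0 head=4 tape=_b__[b]ba_   (p0,b)→(p3,b,R)
state=p3 head=5 tape=_b__b[b]a_   (p3,b)→(p2,_,L)
state=p2 head=4 tape=_b__[b]_a_   (p2,b)→(p1,_,R)
state=p1 head=5 tape=_b___[_]a_   (p1,_)→(p3,b,R)
state=p3 head=6 tape=_b___b[a]_   (p3,a)→(p0,_,R)
state=p0 head=7 tape=_b___b_[_]
Cell 0 holds _ when M halts.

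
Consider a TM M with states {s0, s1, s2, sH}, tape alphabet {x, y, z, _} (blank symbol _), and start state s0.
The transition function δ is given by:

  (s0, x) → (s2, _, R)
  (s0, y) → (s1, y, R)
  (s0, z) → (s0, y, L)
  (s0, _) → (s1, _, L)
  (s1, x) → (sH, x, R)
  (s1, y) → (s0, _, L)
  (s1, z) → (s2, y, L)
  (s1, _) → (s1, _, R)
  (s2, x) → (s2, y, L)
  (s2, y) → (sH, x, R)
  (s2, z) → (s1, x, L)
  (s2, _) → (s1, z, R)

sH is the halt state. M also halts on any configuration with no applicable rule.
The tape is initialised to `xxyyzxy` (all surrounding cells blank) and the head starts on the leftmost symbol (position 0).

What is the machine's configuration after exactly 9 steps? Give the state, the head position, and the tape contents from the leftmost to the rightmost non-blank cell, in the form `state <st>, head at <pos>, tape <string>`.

state=s0 head=0 tape=__[x]xyyzxy   (s0,x)→(s2,_,R)
state=s2 head=1 tape=___[x]yyzxy   (s2,x)→(s2,y,L)
state=s2 head=0 tape=__[_]yyyzxy   (s2,_)→(s1,z,R)
state=s1 head=1 tape=__z[y]yyzxy   (s1,y)→(s0,_,L)
state=s0 head=0 tape=__[z]_yyzxy   (s0,z)→(s0,y,L)
state=s0 head=-1 tape=_[_]y_yyzxy   (s0,_)→(s1,_,L)
state=s1 head=-2 tape=[_]_y_yyzxy   (s1,_)→(s1,_,R)
state=s1 head=-1 tape=_[_]y_yyzxy   (s1,_)→(s1,_,R)
state=s1 head=0 tape=__[y]_yyzxy   (s1,y)→(s0,_,L)
state=s0 head=-1 tape=_[_]__yyzxy
After 9 steps: state s0, head at -1, tape yyzxy.

state s0, head at -1, tape yyzxy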